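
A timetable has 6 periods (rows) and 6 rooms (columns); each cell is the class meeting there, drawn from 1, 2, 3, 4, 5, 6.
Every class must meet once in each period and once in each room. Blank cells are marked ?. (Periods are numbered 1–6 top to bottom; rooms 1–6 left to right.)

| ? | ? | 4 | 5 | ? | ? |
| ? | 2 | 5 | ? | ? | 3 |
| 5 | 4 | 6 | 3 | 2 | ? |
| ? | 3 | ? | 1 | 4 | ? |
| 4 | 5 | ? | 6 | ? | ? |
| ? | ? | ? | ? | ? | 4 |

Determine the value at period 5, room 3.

3

Period 2, room 4: period 2 has {2, 3, 5} and room 4 has {1, 3, 5, 6}, leaving only 4.
Period 3, room 6: period 3 has {2, 3, 4, 5, 6} and room 6 has {3, 4}, leaving only 1.
Period 4, room 3: period 4 has {1, 3, 4} and room 3 has {4, 5, 6}, leaving only 2.
Period 4, room 1: period 4 has {1, 2, 3, 4} and room 1 has {4, 5}, leaving only 6.
Period 2, room 1: period 2 has {2, 3, 4, 5} and room 1 has {4, 5, 6}, leaving only 1.
Period 2, room 5: period 2 has {1, 2, 3, 4, 5} and room 5 has {2, 4}, leaving only 6.
Period 4, room 6: period 4 has {1, 2, 3, 4, 6} and room 6 has {1, 3, 4}, leaving only 5.
Period 5, room 6: period 5 has {4, 5, 6} and room 6 has {1, 3, 4, 5}, leaving only 2.
Period 1, room 6: period 1 has {4, 5} and room 6 has {1, 2, 3, 4, 5}, leaving only 6.
Period 1, room 2: period 1 has {4, 5, 6} and room 2 has {2, 3, 4, 5}, leaving only 1.
Period 1, room 5: period 1 has {1, 4, 5, 6} and room 5 has {2, 4, 6}, leaving only 3.
Period 1, room 1: period 1 has {1, 3, 4, 5, 6} and room 1 has {1, 4, 5, 6}, leaving only 2.
Period 5, room 5: period 5 has {2, 4, 5, 6} and room 5 has {2, 3, 4, 6}, leaving only 1.
Period 5 already has {1, 2, 4, 5, 6} and room 3 already has {2, 4, 5, 6}, so period 5, room 3 must be 3.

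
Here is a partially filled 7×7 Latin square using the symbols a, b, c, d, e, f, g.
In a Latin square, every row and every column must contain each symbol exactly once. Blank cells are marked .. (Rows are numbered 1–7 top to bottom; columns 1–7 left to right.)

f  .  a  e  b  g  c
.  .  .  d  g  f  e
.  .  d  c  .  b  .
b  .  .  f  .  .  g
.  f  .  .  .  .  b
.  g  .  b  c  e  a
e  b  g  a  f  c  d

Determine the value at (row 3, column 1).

g

Row 1, column 2: row 1 has {a, b, c, e, f, g} and column 2 has {b, f, g}, leaving only d.
Row 3, column 7: row 3 has {b, c, d} and column 7 has {a, b, c, d, e, g}, leaving only f.
Row 5, column 4: row 5 has {b, f} and column 4 has {a, b, c, d, e, f}, leaving only g.
Row 6, column 1: row 6 has {a, b, c, e, g} and column 1 has {b, e, f}, leaving only d.
Row 6, column 3: row 6 has {a, b, c, d, e, g} and column 3 has {a, d, g}, leaving only f.
Row 3, column 1 is narrowed to {a, g}.
If it were a, then row 5, column 1 would be left with no valid symbol.
So row 3, column 1 must be g.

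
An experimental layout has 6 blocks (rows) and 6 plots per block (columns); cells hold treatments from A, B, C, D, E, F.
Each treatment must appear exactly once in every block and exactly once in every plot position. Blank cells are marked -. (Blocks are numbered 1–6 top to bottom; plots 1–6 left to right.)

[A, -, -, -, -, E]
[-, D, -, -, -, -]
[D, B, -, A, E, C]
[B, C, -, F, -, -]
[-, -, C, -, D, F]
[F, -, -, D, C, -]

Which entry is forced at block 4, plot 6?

D

Block 1, plot 2: block 1 has {A, E} and plot 2 has {B, C, D}, leaving only F.
Block 1, plot 5: block 1 has {A, E, F} and plot 5 has {C, D, E}, leaving only B.
Block 1, plot 3: block 1 has {A, B, E, F} and plot 3 has {C}, leaving only D.
Block 1, plot 4: block 1 has {A, B, D, E, F} and plot 4 has {A, D, F}, leaving only C.
Block 3, plot 3: block 3 has {A, B, C, D, E} and plot 3 has {C, D}, leaving only F.
Block 4, plot 5: block 4 has {B, C, F} and plot 5 has {B, C, D, E}, leaving only A.
Block 4 already has {A, B, C, F} and plot 6 already has {C, E, F}, so block 4, plot 6 must be D.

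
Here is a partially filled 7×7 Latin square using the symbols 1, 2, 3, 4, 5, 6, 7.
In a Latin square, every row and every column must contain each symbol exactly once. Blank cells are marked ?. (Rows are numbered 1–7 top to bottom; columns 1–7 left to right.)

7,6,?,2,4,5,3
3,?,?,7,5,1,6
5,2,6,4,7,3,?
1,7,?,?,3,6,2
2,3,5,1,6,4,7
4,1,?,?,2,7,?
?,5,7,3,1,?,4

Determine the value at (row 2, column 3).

2

Row 1, column 3: row 1 has {2, 3, 4, 5, 6, 7} and column 3 has {5, 6, 7}, leaving only 1.
Row 2, column 2: row 2 has {1, 3, 5, 6, 7} and column 2 has {1, 2, 3, 5, 6, 7}, leaving only 4.
Row 2 already has {1, 3, 4, 5, 6, 7} and column 3 already has {1, 5, 6, 7}, so row 2, column 3 must be 2.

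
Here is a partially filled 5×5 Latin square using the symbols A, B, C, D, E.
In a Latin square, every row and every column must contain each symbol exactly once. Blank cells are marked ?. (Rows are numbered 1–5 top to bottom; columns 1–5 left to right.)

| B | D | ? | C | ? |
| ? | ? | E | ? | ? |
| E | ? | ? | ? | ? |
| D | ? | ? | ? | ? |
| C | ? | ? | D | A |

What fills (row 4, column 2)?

Row 1, column 3: row 1 has {B, C, D} and column 3 has {E}, leaving only A.
Row 1, column 5: row 1 has {A, B, C, D} and column 5 has {A}, leaving only E.
Row 2, column 1: row 2 has {E} and column 1 has {B, C, D, E}, leaving only A.
Row 2, column 4: row 2 has {A, E} and column 4 has {C, D}, leaving only B.
Row 2, column 2: row 2 has {A, B, E} and column 2 has {D}, leaving only C.
Row 2, column 5: row 2 has {A, B, C, E} and column 5 has {A, E}, leaving only D.
Row 3, column 4: row 3 has {E} and column 4 has {B, C, D}, leaving only A.
Row 3, column 2: row 3 has {A, E} and column 2 has {C, D}, leaving only B.
Row 3, column 5: row 3 has {A, B, E} and column 5 has {A, D, E}, leaving only C.
Row 3, column 3: row 3 has {A, B, C, E} and column 3 has {A, E}, leaving only D.
Row 4, column 4: row 4 has {D} and column 4 has {A, B, C, D}, leaving only E.
Row 4 already has {D, E} and column 2 already has {B, C, D}, so row 4, column 2 must be A.

A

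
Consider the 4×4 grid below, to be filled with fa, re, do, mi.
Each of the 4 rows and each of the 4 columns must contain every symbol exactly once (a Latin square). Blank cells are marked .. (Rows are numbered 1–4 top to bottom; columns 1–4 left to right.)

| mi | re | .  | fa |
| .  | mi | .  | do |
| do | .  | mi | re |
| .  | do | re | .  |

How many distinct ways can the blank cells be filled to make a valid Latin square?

Row 1, column 3: eliminating its row and column leaves {do}.
Row 2, column 1: eliminating its row and column leaves {fa, re}.
Row 2, column 3: eliminating its row and column leaves {fa}.
Row 3, column 2: eliminating its row and column leaves {fa}.
Row 4, column 1: eliminating its row and column leaves {fa}.
Row 4, column 4: eliminating its row and column leaves {mi}.
Only one assignment across all blanks avoids any row or column repeat, giving 1 completion.

1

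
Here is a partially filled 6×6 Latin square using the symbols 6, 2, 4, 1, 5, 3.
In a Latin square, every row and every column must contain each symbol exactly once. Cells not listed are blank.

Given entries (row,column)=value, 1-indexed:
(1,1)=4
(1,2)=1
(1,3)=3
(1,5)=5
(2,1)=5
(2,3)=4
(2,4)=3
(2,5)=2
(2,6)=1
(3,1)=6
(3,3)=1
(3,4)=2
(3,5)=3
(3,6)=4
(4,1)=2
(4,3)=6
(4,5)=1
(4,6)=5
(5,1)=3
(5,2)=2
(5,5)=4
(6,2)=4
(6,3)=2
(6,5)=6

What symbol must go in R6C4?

Row 1, column 4: row 1 has {4, 1, 5, 3} and column 4 has {2, 3}, leaving only 6.
Row 1, column 6: row 1 has {6, 4, 1, 5, 3} and column 6 has {4, 1, 5}, leaving only 2.
Row 2, column 2: row 2 has {2, 4, 1, 5, 3} and column 2 has {2, 4, 1}, leaving only 6.
Row 3, column 2: row 3 has {6, 2, 4, 1, 3} and column 2 has {6, 2, 4, 1}, leaving only 5.
Row 4, column 2: row 4 has {6, 2, 1, 5} and column 2 has {6, 2, 4, 1, 5}, leaving only 3.
Row 4, column 4: row 4 has {6, 2, 1, 5, 3} and column 4 has {6, 2, 3}, leaving only 4.
Row 5, column 3: row 5 has {2, 4, 3} and column 3 has {6, 2, 4, 1, 3}, leaving only 5.
Row 5, column 4: row 5 has {2, 4, 5, 3} and column 4 has {6, 2, 4, 3}, leaving only 1.
Row 6 already has {6, 2, 4} and column 4 already has {6, 2, 4, 1, 3}, so row 6, column 4 must be 5.

5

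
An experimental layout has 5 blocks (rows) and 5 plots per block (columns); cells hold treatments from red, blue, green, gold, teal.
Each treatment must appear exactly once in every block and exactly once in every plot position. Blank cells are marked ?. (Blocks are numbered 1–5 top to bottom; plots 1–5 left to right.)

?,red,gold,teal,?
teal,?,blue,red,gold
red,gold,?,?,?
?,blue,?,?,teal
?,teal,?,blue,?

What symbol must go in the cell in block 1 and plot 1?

blue

Block 2, plot 2: block 2 has {red, blue, gold, teal} and plot 2 has {red, blue, gold, teal}, leaving only green.
Block 3, plot 4: block 3 has {red, gold} and plot 4 has {red, blue, teal}, leaving only green.
Block 3, plot 3: block 3 has {red, green, gold} and plot 3 has {blue, gold}, leaving only teal.
Block 3, plot 5: block 3 has {red, green, gold, teal} and plot 5 has {gold, teal}, leaving only blue.
Block 1, plot 5: block 1 has {red, gold, teal} and plot 5 has {blue, gold, teal}, leaving only green.
Block 1 already has {red, green, gold, teal} and plot 1 already has {red, teal}, so block 1, plot 1 must be blue.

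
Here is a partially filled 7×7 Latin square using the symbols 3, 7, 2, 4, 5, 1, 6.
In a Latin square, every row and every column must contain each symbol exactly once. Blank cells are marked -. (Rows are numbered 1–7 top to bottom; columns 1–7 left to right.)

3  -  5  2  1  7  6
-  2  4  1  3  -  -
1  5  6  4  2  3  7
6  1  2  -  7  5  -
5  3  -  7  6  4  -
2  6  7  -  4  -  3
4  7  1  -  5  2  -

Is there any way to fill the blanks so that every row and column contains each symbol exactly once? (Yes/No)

Row 5, column 3: row 5 together with column 3 already contain {3, 7, 2, 4, 5, 1, 6} — every symbol — so nothing can go there. The grid has no valid completion.

No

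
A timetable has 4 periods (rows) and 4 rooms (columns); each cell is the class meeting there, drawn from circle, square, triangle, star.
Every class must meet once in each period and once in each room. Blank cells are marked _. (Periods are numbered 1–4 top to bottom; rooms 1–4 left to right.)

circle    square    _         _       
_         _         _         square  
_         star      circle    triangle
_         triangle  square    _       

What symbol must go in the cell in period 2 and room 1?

Period 1, room 4: period 1 has {circle, square} and room 4 has {square, triangle}, leaving only star.
Period 1, room 3: period 1 has {circle, square, star} and room 3 has {circle, square}, leaving only triangle.
Period 2, room 2: period 2 has {square} and room 2 has {square, triangle, star}, leaving only circle.
Period 2, room 3: period 2 has {circle, square} and room 3 has {circle, square, triangle}, leaving only star.
Period 2 already has {circle, square, star} and room 1 already has {circle}, so period 2, room 1 must be triangle.

triangle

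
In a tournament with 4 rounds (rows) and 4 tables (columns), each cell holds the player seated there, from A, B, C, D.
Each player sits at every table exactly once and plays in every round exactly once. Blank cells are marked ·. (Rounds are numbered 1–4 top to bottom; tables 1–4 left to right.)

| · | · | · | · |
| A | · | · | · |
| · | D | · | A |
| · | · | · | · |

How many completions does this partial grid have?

16

Round 1, table 1: eliminating its round and table leaves {B, C, D}.
Round 1, table 2: eliminating its round and table leaves {A, B, C}.
Round 1, table 3: eliminating its round and table leaves {A, B, C, D}.
Round 1, table 4: eliminating its round and table leaves {B, C, D}.
Round 2, table 2: eliminating its round and table leaves {B, C}.
Round 2, table 3: eliminating its round and table leaves {B, C, D}.
Round 2, table 4: eliminating its round and table leaves {B, C, D}.
Round 3, table 1: eliminating its round and table leaves {B, C}.
Round 3, table 3: eliminating its round and table leaves {B, C}.
Round 4, table 1: eliminating its round and table leaves {B, C, D}.
Round 4, table 2: eliminating its round and table leaves {A, B, C}.
Round 4, table 3: eliminating its round and table leaves {A, B, C, D}.
Round 4, table 4: eliminating its round and table leaves {B, C, D}.
Enumerating the assignments across these blanks that avoid any round or table repeat gives 16 completions.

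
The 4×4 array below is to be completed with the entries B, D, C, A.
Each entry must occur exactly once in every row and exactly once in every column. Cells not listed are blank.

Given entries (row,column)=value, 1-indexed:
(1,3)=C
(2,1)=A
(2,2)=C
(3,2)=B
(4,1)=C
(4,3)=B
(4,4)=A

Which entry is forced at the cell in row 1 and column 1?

Row 2, column 3: row 2 has {C, A} and column 3 has {B, C}, leaving only D.
Row 2, column 4: row 2 has {D, C, A} and column 4 has {A}, leaving only B.
Row 1, column 4: row 1 has {C} and column 4 has {B, A}, leaving only D.
Row 1 already has {D, C} and column 1 already has {C, A}, so row 1, column 1 must be B.

B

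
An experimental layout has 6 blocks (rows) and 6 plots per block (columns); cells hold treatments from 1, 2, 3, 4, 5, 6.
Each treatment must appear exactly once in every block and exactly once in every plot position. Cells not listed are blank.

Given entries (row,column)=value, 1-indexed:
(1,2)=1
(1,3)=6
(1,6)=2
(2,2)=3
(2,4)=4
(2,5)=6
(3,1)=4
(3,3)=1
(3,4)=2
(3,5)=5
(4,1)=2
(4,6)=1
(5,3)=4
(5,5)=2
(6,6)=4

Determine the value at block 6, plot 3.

3

Block 2, plot 6: block 2 has {3, 4, 6} and plot 6 has {1, 2, 4}, leaving only 5.
Block 2, plot 1: block 2 has {3, 4, 5, 6} and plot 1 has {2, 4}, leaving only 1.
Block 2, plot 3: block 2 has {1, 3, 4, 5, 6} and plot 3 has {1, 4, 6}, leaving only 2.
Block 3, plot 2: block 3 has {1, 2, 4, 5} and plot 2 has {1, 3}, leaving only 6.
Block 3, plot 6: block 3 has {1, 2, 4, 5, 6} and plot 6 has {1, 2, 4, 5}, leaving only 3.
Block 5, plot 2: block 5 has {2, 4} and plot 2 has {1, 3, 6}, leaving only 5.
Block 4, plot 2: block 4 has {1, 2} and plot 2 has {1, 3, 5, 6}, leaving only 4.
Block 4, plot 5: block 4 has {1, 2, 4} and plot 5 has {2, 5, 6}, leaving only 3.
Block 1, plot 5: block 1 has {1, 2, 6} and plot 5 has {2, 3, 5, 6}, leaving only 4.
Block 4, plot 3: block 4 has {1, 2, 3, 4} and plot 3 has {1, 2, 4, 6}, leaving only 5.
Block 6 already has {4} and plot 3 already has {1, 2, 4, 5, 6}, so block 6, plot 3 must be 3.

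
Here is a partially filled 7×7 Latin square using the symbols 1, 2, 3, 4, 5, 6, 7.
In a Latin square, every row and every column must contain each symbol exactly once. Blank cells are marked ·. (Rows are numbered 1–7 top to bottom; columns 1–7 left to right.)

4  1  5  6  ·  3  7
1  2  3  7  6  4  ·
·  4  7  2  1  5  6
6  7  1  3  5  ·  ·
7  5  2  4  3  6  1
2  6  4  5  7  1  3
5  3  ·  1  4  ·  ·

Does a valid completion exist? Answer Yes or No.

Yes

No row or column among the givens repeats a symbol, and propagating forced cells runs into no contradiction.
One valid completion exists (for instance, 4 1 5 6 2 3 7 / 1 2 3 7 6 4 5 / 3 4 7 2 1 5 6 / 6 7 1 3 5 2 4 / 7 5 2 4 3 6 1 / 2 6 4 5 7 1 3 / 5 3 6 1 4 7 2).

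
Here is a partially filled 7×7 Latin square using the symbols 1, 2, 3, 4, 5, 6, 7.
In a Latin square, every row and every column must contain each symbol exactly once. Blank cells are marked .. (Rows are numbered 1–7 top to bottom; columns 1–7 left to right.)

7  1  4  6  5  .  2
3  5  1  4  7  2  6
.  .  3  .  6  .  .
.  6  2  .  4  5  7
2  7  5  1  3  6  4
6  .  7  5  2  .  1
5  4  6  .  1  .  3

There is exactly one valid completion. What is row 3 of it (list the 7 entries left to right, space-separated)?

Row 3, column 2: row 3 has {3, 6} and column 2 has {1, 4, 5, 6, 7}, leaving only 2.
Row 3, column 4: row 3 has {2, 3, 6} and column 4 has {1, 4, 5, 6}, leaving only 7.
Row 3, column 7: row 3 has {2, 3, 6, 7} and column 7 has {1, 2, 3, 4, 6, 7}, leaving only 5.
Row 1, column 6: row 1 has {1, 2, 4, 5, 6, 7} and column 6 has {2, 5, 6}, leaving only 3.
Row 4, column 1: row 4 has {2, 4, 5, 6, 7} and column 1 has {2, 3, 5, 6, 7}, leaving only 1.
Row 3, column 1: row 3 has {2, 3, 5, 6, 7} and column 1 has {1, 2, 3, 5, 6, 7}, leaving only 4.
Row 3, column 6: row 3 has {2, 3, 4, 5, 6, 7} and column 6 has {2, 3, 5, 6}, leaving only 1.
So row 3 reads: 4 2 3 7 6 1 5.

4 2 3 7 6 1 5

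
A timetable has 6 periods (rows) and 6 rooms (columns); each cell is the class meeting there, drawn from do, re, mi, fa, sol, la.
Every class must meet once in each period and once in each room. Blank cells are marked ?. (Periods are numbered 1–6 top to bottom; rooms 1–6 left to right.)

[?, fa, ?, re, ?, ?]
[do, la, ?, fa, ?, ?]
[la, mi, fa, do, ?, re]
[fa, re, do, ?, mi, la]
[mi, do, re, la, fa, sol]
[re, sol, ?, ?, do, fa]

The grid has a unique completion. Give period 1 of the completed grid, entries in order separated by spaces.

Period 1, room 1: period 1 has {re, fa} and room 1 has {do, re, mi, fa, la}, leaving only sol.
Period 1, room 5: period 1 has {re, fa, sol} and room 5 has {do, mi, fa}, leaving only la.
Period 1, room 3: period 1 has {re, fa, sol, la} and room 3 has {do, re, fa}, leaving only mi.
Period 1, room 6: period 1 has {re, mi, fa, sol, la} and room 6 has {re, fa, sol, la}, leaving only do.
So period 1 reads: sol fa mi re la do.

sol fa mi re la do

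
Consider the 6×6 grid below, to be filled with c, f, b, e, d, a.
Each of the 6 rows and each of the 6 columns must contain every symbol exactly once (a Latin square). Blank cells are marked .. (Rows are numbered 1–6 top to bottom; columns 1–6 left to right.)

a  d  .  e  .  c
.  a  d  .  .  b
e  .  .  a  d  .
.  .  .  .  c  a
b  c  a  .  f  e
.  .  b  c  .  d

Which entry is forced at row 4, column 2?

Row 1, column 3: row 1 has {c, e, d, a} and column 3 has {b, d, a}, leaving only f.
Row 1, column 5: row 1 has {c, f, e, d, a} and column 5 has {c, f, d}, leaving only b.
Row 2, column 4: row 2 has {b, d, a} and column 4 has {c, e, a}, leaving only f.
Row 2, column 1: row 2 has {f, b, d, a} and column 1 has {b, e, a}, leaving only c.
Row 2, column 5: row 2 has {c, f, b, d, a} and column 5 has {c, f, b, d}, leaving only e.
Row 3, column 3: row 3 has {e, d, a} and column 3 has {f, b, d, a}, leaving only c.
Row 3, column 6: row 3 has {c, e, d, a} and column 6 has {c, b, e, d, a}, leaving only f.
Row 3, column 2: row 3 has {c, f, e, d, a} and column 2 has {c, d, a}, leaving only b.
Row 4, column 3: row 4 has {c, a} and column 3 has {c, f, b, d, a}, leaving only e.
Row 4 already has {c, e, a} and column 2 already has {c, b, d, a}, so row 4, column 2 must be f.

f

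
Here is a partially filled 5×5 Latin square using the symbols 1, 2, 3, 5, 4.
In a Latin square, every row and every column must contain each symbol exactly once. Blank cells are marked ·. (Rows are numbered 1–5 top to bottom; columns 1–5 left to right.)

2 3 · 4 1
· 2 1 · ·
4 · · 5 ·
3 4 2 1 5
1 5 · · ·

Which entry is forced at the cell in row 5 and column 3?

4

Row 1, column 3: row 1 has {1, 2, 3, 4} and column 3 has {1, 2}, leaving only 5.
Row 2, column 1: row 2 has {1, 2} and column 1 has {1, 2, 3, 4}, leaving only 5.
Row 2, column 4: row 2 has {1, 2, 5} and column 4 has {1, 5, 4}, leaving only 3.
Row 2, column 5: row 2 has {1, 2, 3, 5} and column 5 has {1, 5}, leaving only 4.
Row 3, column 2: row 3 has {5, 4} and column 2 has {2, 3, 5, 4}, leaving only 1.
Row 3, column 3: row 3 has {1, 5, 4} and column 3 has {1, 2, 5}, leaving only 3.
Row 5 already has {1, 5} and column 3 already has {1, 2, 3, 5}, so row 5, column 3 must be 4.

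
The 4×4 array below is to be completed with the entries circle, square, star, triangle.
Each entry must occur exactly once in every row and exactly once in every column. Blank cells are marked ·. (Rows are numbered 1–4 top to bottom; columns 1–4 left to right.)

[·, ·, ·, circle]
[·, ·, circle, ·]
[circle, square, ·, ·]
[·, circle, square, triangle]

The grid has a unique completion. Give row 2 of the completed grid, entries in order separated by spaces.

triangle star circle square

Row 3, column 4: row 3 has {circle, square} and column 4 has {circle, triangle}, leaving only star.
Row 2, column 4: row 2 has {circle} and column 4 has {circle, star, triangle}, leaving only square.
Row 3, column 3: row 3 has {circle, square, star} and column 3 has {circle, square}, leaving only triangle.
Row 1, column 3: row 1 has {circle} and column 3 has {circle, square, triangle}, leaving only star.
Row 1, column 2: row 1 has {circle, star} and column 2 has {circle, square}, leaving only triangle.
Row 2, column 2: row 2 has {circle, square} and column 2 has {circle, square, triangle}, leaving only star.
Row 2, column 1: row 2 has {circle, square, star} and column 1 has {circle}, leaving only triangle.
So row 2 reads: triangle star circle square.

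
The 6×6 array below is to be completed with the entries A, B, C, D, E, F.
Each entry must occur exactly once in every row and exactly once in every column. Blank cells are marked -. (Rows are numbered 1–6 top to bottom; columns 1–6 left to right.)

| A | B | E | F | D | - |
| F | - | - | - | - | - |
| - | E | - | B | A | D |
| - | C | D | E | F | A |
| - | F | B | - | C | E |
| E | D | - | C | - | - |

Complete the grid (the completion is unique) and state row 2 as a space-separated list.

F A C D E B

Row 2, column 2: row 2 has {F} and column 2 has {B, C, D, E, F}, leaving only A.
Row 2, column 3: row 2 has {A, F} and column 3 has {B, D, E}, leaving only C.
Row 2, column 4: row 2 has {A, C, F} and column 4 has {B, C, E, F}, leaving only D.
Row 2, column 6: row 2 has {A, C, D, F} and column 6 has {A, D, E}, leaving only B.
Row 2, column 5: row 2 has {A, B, C, D, F} and column 5 has {A, C, D, F}, leaving only E.
So row 2 reads: F A C D E B.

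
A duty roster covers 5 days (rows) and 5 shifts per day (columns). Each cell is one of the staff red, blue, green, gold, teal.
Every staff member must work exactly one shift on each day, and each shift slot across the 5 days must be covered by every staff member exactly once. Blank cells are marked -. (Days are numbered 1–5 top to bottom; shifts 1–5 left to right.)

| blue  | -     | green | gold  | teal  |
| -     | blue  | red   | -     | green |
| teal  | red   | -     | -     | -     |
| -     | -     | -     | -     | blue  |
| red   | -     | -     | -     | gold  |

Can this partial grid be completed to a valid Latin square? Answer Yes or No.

Day 1, shift 2: day 1 together with shift 2 already contain {red, blue, green, gold, teal} — every symbol — so nothing can go there. The grid has no valid completion.

No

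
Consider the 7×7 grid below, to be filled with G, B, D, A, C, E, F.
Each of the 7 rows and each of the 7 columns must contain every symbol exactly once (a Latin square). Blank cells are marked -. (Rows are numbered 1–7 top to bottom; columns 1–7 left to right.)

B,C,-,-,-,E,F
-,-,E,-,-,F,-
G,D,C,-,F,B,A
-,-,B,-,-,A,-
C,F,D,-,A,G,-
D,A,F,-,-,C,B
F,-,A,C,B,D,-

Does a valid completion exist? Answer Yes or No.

Yes

No row or column among the givens repeats a symbol, and propagating forced cells runs into no contradiction.
One valid completion exists (for instance, B C G A D E F / A B E D G F C / G D C E F B A / E G B F C A D / C F D B A G E / D A F G E C B / F E A C B D G).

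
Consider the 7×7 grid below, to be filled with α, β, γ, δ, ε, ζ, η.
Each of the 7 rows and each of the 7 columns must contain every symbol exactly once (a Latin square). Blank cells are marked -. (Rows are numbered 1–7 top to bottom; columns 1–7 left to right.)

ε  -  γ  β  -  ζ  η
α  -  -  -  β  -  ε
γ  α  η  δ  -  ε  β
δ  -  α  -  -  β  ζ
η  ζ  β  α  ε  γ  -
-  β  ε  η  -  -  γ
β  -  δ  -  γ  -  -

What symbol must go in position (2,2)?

Row 1, column 2: row 1 has {β, γ, ε, ζ, η} and column 2 has {α, β, ζ}, leaving only δ.
Row 1, column 5: row 1 has {β, γ, δ, ε, ζ, η} and column 5 has {β, γ, ε}, leaving only α.
Row 2, column 3: row 2 has {α, β, ε} and column 3 has {α, β, γ, δ, ε, η}, leaving only ζ.
Row 2, column 4: row 2 has {α, β, ε, ζ} and column 4 has {α, β, δ, η}, leaving only γ.
Row 2 already has {α, β, γ, ε, ζ} and column 2 already has {α, β, δ, ζ}, so row 2, column 2 must be η.

η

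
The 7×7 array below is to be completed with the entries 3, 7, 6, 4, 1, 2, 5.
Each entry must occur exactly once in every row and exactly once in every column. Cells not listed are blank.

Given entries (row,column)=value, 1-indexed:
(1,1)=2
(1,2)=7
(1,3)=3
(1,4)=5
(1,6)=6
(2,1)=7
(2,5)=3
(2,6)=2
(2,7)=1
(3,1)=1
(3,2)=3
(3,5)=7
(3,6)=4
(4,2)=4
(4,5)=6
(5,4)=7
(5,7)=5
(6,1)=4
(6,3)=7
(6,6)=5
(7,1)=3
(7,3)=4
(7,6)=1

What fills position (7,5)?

Row 1, column 7: row 1 has {3, 7, 6, 2, 5} and column 7 has {1, 5}, leaving only 4.
Row 1, column 5: row 1 has {3, 7, 6, 4, 2, 5} and column 5 has {3, 7, 6}, leaving only 1.
Row 4, column 1: row 4 has {6, 4} and column 1 has {3, 7, 4, 1, 2}, leaving only 5.
Row 5, column 1: row 5 has {7, 5} and column 1 has {3, 7, 4, 1, 2, 5}, leaving only 6.
Row 5, column 6: row 5 has {7, 6, 5} and column 6 has {6, 4, 1, 2, 5}, leaving only 3.
Row 4, column 6: row 4 has {6, 4, 5} and column 6 has {3, 6, 4, 1, 2, 5}, leaving only 7.
Row 6, column 5: row 6 has {7, 4, 5} and column 5 has {3, 7, 6, 1}, leaving only 2.
Row 7 already has {3, 4, 1} and column 5 already has {3, 7, 6, 1, 2}, so row 7, column 5 must be 5.

5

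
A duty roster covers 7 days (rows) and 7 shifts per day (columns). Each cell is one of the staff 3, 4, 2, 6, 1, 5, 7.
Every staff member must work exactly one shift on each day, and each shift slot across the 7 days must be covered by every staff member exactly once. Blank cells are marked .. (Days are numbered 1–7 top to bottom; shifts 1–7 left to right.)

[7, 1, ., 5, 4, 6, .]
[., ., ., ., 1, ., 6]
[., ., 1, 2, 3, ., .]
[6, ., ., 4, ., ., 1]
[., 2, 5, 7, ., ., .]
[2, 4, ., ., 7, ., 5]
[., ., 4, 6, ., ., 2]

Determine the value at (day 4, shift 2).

7

Day 1, shift 7: day 1 has {4, 6, 1, 5, 7} and shift 7 has {2, 6, 1, 5}, leaving only 3.
Day 1, shift 3: day 1 has {3, 4, 6, 1, 5, 7} and shift 3 has {4, 1, 5}, leaving only 2.
Day 2, shift 4: day 2 has {6, 1} and shift 4 has {4, 2, 6, 5, 7}, leaving only 3.
Day 2, shift 3: day 2 has {3, 6, 1} and shift 3 has {4, 2, 1, 5}, leaving only 7.
Day 2, shift 2: day 2 has {3, 6, 1, 7} and shift 2 has {4, 2, 1}, leaving only 5.
Day 2, shift 1: day 2 has {3, 6, 1, 5, 7} and shift 1 has {2, 6, 7}, leaving only 4.
Day 2, shift 6: day 2 has {3, 4, 6, 1, 5, 7} and shift 6 has {6}, leaving only 2.
Day 3, shift 1: day 3 has {3, 2, 1} and shift 1 has {4, 2, 6, 7}, leaving only 5.
Day 4, shift 3: day 4 has {4, 6, 1} and shift 3 has {4, 2, 1, 5, 7}, leaving only 3.
Day 4 already has {3, 4, 6, 1} and shift 2 already has {4, 2, 1, 5}, so day 4, shift 2 must be 7.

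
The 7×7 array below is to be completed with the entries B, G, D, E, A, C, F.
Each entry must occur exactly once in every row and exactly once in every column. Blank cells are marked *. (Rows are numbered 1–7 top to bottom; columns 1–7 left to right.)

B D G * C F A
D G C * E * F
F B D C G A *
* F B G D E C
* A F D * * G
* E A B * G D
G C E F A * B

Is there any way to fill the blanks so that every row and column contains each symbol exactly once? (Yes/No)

No row or column among the givens repeats a symbol, and propagating forced cells runs into no contradiction.
One valid completion exists (for instance, B D G E C F A / D G C A E B F / F B D C G A E / A F B G D E C / E A F D B C G / C E A B F G D / G C E F A D B).

Yes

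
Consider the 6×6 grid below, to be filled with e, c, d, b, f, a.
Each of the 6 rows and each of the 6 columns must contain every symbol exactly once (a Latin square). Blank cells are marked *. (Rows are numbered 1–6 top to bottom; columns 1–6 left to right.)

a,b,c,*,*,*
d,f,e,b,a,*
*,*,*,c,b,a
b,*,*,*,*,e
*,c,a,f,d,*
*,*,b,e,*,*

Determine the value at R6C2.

Row 1, column 4: row 1 has {c, b, a} and column 4 has {e, c, b, f}, leaving only d.
Row 1, column 6: row 1 has {c, d, b, a} and column 6 has {e, a}, leaving only f.
Row 1, column 5: row 1 has {c, d, b, f, a} and column 5 has {d, b, a}, leaving only e.
Row 2, column 6: row 2 has {e, d, b, f, a} and column 6 has {e, f, a}, leaving only c.
Row 4, column 4: row 4 has {e, b} and column 4 has {e, c, d, b, f}, leaving only a.
Row 4, column 2: row 4 has {e, b, a} and column 2 has {c, b, f}, leaving only d.
Row 6 already has {e, b} and column 2 already has {c, d, b, f}, so row 6, column 2 must be a.

a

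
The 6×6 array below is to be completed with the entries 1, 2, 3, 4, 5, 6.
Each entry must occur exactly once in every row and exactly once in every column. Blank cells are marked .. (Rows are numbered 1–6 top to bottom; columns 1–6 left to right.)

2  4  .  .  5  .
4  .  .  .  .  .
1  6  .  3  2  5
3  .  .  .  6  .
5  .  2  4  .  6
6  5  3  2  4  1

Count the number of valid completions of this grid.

4

Row 1, column 3: eliminating its row and column leaves {1, 6}.
Row 1, column 4: eliminating its row and column leaves {1, 6}.
Row 1, column 6: eliminating its row and column leaves {3}.
Row 2, column 2: eliminating its row and column leaves {1, 2, 3}.
Row 2, column 3: eliminating its row and column leaves {1, 5, 6}.
Row 2, column 4: eliminating its row and column leaves {1, 5, 6}.
Row 2, column 5: eliminating its row and column leaves {1, 3}.
Row 2, column 6: eliminating its row and column leaves {2, 3}.
Row 3, column 3: eliminating its row and column leaves {4}.
Row 4, column 2: eliminating its row and column leaves {1, 2}.
Row 4, column 3: eliminating its row and column leaves {1, 4, 5}.
Row 4, column 4: eliminating its row and column leaves {1, 5}.
Row 4, column 6: eliminating its row and column leaves {2, 4}.
Row 5, column 2: eliminating its row and column leaves {1, 3}.
Row 5, column 5: eliminating its row and column leaves {1, 3}.
Enumerating the assignments across these blanks that avoid any row or column repeat gives 4 completions.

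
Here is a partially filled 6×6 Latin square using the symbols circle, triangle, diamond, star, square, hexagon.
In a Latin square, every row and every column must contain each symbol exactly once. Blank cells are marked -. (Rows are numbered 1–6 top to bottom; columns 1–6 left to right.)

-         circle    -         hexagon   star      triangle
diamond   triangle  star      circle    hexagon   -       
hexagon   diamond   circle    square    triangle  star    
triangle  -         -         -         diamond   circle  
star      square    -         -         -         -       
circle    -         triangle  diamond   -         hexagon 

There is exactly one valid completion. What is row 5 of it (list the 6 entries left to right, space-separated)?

Row 5, column 4: row 5 has {star, square} and column 4 has {circle, diamond, square, hexagon}, leaving only triangle.
Row 5, column 5: row 5 has {triangle, star, square} and column 5 has {triangle, diamond, star, hexagon}, leaving only circle.
Row 5, column 6: row 5 has {circle, triangle, star, square} and column 6 has {circle, triangle, star, hexagon}, leaving only diamond.
Row 5, column 3: row 5 has {circle, triangle, diamond, star, square} and column 3 has {circle, triangle, star}, leaving only hexagon.
So row 5 reads: star square hexagon triangle circle diamond.

star square hexagon triangle circle diamond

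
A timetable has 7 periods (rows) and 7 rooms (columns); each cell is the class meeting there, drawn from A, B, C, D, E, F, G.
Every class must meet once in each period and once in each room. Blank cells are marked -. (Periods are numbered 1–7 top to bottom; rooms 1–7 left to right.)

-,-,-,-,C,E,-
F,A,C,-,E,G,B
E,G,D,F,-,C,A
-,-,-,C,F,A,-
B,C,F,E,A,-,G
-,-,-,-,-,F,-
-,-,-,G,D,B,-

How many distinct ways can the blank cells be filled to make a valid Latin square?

9

Period 1, room 1: eliminating its period and room leaves {A, D, G}.
Period 1, room 2: eliminating its period and room leaves {B, D, F}.
Period 1, room 3: eliminating its period and room leaves {A, B, G}.
Period 1, room 4: eliminating its period and room leaves {A, B, D}.
Period 1, room 7: eliminating its period and room leaves {D, F}.
Period 2, room 4: eliminating its period and room leaves {D}.
Period 3, room 5: eliminating its period and room leaves {B}.
Period 4, room 1: eliminating its period and room leaves {D, G}.
Period 4, room 2: eliminating its period and room leaves {B, D, E}.
Period 4, room 3: eliminating its period and room leaves {B, E, G}.
Period 4, room 7: eliminating its period and room leaves {D, E}.
Period 5, room 6: eliminating its period and room leaves {D}.
Period 6, room 1: eliminating its period and room leaves {A, C, D, G}.
Period 6, room 2: eliminating its period and room leaves {B, D, E}.
Period 6, room 3: eliminating its period and room leaves {A, B, E, G}.
Period 6, room 4: eliminating its period and room leaves {A, B, D}.
Period 6, room 5: eliminating its period and room leaves {B, G}.
Period 6, room 7: eliminating its period and room leaves {C, D, E}.
Period 7, room 1: eliminating its period and room leaves {A, C}.
Period 7, room 2: eliminating its period and room leaves {E, F}.
Period 7, room 3: eliminating its period and room leaves {A, E}.
Period 7, room 7: eliminating its period and room leaves {C, E, F}.
Enumerating the assignments across these blanks that avoid any period or room repeat gives 9 completions.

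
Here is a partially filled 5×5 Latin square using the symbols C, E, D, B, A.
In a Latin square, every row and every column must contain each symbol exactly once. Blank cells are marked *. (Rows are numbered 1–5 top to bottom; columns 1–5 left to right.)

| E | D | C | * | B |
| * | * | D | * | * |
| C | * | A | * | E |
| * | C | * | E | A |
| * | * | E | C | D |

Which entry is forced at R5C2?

A

Row 1, column 4: row 1 has {C, E, D, B} and column 4 has {C, E}, leaving only A.
Row 2, column 4: row 2 has {D} and column 4 has {C, E, A}, leaving only B.
Row 2, column 1: row 2 has {D, B} and column 1 has {C, E}, leaving only A.
Row 2, column 2: row 2 has {D, B, A} and column 2 has {C, D}, leaving only E.
Row 2, column 5: row 2 has {E, D, B, A} and column 5 has {E, D, B, A}, leaving only C.
Row 3, column 2: row 3 has {C, E, A} and column 2 has {C, E, D}, leaving only B.
Row 5 already has {C, E, D} and column 2 already has {C, E, D, B}, so row 5, column 2 must be A.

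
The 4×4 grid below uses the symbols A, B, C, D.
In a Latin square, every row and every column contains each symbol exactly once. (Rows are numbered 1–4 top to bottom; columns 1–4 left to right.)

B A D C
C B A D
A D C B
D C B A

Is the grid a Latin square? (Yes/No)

Yes

Each row is a permutation of the 4 symbols, and so is each column.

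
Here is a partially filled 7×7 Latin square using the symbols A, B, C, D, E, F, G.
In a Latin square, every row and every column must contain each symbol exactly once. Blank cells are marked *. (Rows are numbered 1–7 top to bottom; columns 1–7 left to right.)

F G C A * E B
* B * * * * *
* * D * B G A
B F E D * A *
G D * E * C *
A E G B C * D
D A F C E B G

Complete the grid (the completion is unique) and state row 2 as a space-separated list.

Row 2, column 3: row 2 has {B} and column 3 has {C, D, E, F, G}, leaving only A.
Row 1, column 5: row 1 has {A, B, C, E, F, G} and column 5 has {B, C, E}, leaving only D.
Row 3, column 2: row 3 has {A, B, D, G} and column 2 has {A, B, D, E, F, G}, leaving only C.
Row 3, column 1: row 3 has {A, B, C, D, G} and column 1 has {A, B, D, F, G}, leaving only E.
Row 2, column 1: row 2 has {A, B} and column 1 has {A, B, D, E, F, G}, leaving only C.
Row 3, column 4: row 3 has {A, B, C, D, E, G} and column 4 has {A, B, C, D, E}, leaving only F.
Row 2, column 4: row 2 has {A, B, C} and column 4 has {A, B, C, D, E, F}, leaving only G.
Row 2, column 5: row 2 has {A, B, C, G} and column 5 has {B, C, D, E}, leaving only F.
Row 2, column 6: row 2 has {A, B, C, F, G} and column 6 has {A, B, C, E, G}, leaving only D.
Row 2, column 7: row 2 has {A, B, C, D, F, G} and column 7 has {A, B, D, G}, leaving only E.
So row 2 reads: C B A G F D E.

C B A G F D E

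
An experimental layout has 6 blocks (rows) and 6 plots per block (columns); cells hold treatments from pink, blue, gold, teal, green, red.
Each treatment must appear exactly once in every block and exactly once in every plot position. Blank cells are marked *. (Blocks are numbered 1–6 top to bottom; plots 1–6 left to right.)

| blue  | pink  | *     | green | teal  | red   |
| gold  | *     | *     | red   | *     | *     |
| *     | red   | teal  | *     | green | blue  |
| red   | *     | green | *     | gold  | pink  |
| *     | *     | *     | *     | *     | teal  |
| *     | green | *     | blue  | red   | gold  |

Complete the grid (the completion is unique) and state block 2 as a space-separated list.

Block 2, plot 6: block 2 has {gold, red} and plot 6 has {pink, blue, gold, teal, red}, leaving only green.
Block 1, plot 3: block 1 has {pink, blue, teal, green, red} and plot 3 has {teal, green}, leaving only gold.
Block 3, plot 1: block 3 has {blue, teal, green, red} and plot 1 has {blue, gold, red}, leaving only pink.
Block 3, plot 4: block 3 has {pink, blue, teal, green, red} and plot 4 has {blue, green, red}, leaving only gold.
Block 4, plot 4: block 4 has {pink, gold, green, red} and plot 4 has {blue, gold, green, red}, leaving only teal.
Block 4, plot 2: block 4 has {pink, gold, teal, green, red} and plot 2 has {pink, green, red}, leaving only blue.
Block 2, plot 2: block 2 has {gold, green, red} and plot 2 has {pink, blue, green, red}, leaving only teal.
Block 5, plot 1: block 5 has {teal} and plot 1 has {pink, blue, gold, red}, leaving only green.
Block 5, plot 2: block 5 has {teal, green} and plot 2 has {pink, blue, teal, green, red}, leaving only gold.
Block 5, plot 4: block 5 has {gold, teal, green} and plot 4 has {blue, gold, teal, green, red}, leaving only pink.
Block 5, plot 5: block 5 has {pink, gold, teal, green} and plot 5 has {gold, teal, green, red}, leaving only blue.
Block 2, plot 5: block 2 has {gold, teal, green, red} and plot 5 has {blue, gold, teal, green, red}, leaving only pink.
Block 2, plot 3: block 2 has {pink, gold, teal, green, red} and plot 3 has {gold, teal, green}, leaving only blue.
So block 2 reads: gold teal blue red pink green.

gold teal blue red pink green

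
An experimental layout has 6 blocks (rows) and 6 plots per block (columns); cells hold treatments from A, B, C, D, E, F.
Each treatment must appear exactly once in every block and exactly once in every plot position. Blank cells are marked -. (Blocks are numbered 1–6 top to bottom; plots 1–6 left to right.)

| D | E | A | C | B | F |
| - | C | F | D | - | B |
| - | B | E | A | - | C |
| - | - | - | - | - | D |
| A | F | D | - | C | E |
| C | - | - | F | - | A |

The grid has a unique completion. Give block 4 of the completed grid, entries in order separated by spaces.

B A C E F D

Block 4, plot 2: block 4 has {D} and plot 2 has {B, C, E, F}, leaving only A.
Block 2, plot 1: block 2 has {B, C, D, F} and plot 1 has {A, C, D}, leaving only E.
Block 2, plot 5: block 2 has {B, C, D, E, F} and plot 5 has {B, C}, leaving only A.
Block 3, plot 1: block 3 has {A, B, C, E} and plot 1 has {A, C, D, E}, leaving only F.
Block 4, plot 1: block 4 has {A, D} and plot 1 has {A, C, D, E, F}, leaving only B.
Block 4, plot 3: block 4 has {A, B, D} and plot 3 has {A, D, E, F}, leaving only C.
Block 4, plot 4: block 4 has {A, B, C, D} and plot 4 has {A, C, D, F}, leaving only E.
Block 4, plot 5: block 4 has {A, B, C, D, E} and plot 5 has {A, B, C}, leaving only F.
So block 4 reads: B A C E F D.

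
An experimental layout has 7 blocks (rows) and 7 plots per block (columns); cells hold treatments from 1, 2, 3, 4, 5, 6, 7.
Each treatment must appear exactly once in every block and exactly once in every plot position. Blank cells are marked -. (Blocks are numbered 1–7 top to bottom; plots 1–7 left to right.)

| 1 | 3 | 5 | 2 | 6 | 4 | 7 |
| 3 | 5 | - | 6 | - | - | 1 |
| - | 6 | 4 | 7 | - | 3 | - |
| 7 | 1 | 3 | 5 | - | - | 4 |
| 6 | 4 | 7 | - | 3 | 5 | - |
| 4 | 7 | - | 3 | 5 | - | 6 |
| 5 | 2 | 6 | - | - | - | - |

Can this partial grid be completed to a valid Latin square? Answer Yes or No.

No block or plot among the givens repeats a symbol, and propagating forced cells runs into no contradiction.
One valid completion exists (for instance, 1 3 5 2 6 4 7 / 3 5 2 6 4 7 1 / 2 6 4 7 1 3 5 / 7 1 3 5 2 6 4 / 6 4 7 1 3 5 2 / 4 7 1 3 5 2 6 / 5 2 6 4 7 1 3).

Yes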